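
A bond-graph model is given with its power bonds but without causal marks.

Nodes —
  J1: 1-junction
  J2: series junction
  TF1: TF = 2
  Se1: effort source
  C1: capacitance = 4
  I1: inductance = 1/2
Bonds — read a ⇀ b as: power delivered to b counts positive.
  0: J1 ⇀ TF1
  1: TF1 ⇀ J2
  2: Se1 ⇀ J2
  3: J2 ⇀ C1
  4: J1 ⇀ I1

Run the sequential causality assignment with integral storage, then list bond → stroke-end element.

β2 →J2  (source Se1 imposes e)
β3 →J2  (C1 outputs effort q/C1)
β1 →TF1  (only one flow-in slot at J2)
β0 →J1  (TF TF1: opposite of bond 1)
β4 →I1  (closing 1-jn rule on J1)

β0 stroke at J1
β1 stroke at TF1
β2 stroke at J2
β3 stroke at J2
β4 stroke at I1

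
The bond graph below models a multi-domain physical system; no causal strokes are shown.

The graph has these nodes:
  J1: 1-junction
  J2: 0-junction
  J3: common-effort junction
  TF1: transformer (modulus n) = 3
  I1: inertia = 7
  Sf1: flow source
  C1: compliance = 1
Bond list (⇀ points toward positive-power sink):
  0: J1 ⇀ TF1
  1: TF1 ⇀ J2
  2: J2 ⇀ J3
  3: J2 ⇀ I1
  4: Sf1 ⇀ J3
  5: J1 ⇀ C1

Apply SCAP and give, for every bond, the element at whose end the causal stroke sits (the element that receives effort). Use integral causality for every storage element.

bond 0 stroke at TF1
bond 1 stroke at J2
bond 2 stroke at J3
bond 3 stroke at I1
bond 4 stroke at Sf1
bond 5 stroke at J1

bond 4 |Sf1  (Sf1: flow source, stroke at near end)
bond 2 |J3  (closing 0-jn rule on J3)
bond 3 |I1  (I1 outputs flow p/I1)
bond 1 |J2  (J2 needs exactly one e-in)
bond 0 |TF1  (TF1: transformer flips bond 1)
bond 5 |J1  (1-jn J1 has f-setter on 0)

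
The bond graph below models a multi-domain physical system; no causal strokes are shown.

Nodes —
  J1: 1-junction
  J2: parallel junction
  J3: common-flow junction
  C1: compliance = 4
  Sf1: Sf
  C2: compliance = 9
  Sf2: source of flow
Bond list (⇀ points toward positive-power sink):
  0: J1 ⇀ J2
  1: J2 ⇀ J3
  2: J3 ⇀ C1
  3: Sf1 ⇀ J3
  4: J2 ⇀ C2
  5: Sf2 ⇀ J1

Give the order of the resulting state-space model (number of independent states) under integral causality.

2  (C1, C2 all integral)

b3 →Sf1  (source Sf1 imposes f)
b5 →Sf2  (Sf2: flow source, stroke at near end)
b0 →J1  (J1 flow already set via bond 5)
b1 →J3  (1-jn J3 has f-setter on 3)
b2 →J3  (1-jn J3 has f-setter on 3)
b4 →J2  (J2 needs exactly one e-in)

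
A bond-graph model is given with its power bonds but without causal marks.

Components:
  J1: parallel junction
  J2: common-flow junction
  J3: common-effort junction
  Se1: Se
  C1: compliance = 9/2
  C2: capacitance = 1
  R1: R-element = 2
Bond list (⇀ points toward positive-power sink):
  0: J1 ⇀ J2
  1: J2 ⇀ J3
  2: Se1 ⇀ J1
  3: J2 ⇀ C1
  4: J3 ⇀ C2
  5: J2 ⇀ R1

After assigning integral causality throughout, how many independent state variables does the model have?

#2 |J1  (Se1: effort source, stroke at far end)
#0 |J2  (J1 effort already set via bond 2)
#3 |J2  (C1 outputs effort q/C1)
#4 |J3  (C2 outputs effort q/C2)
#1 |J2  (J3: bond 4 brought effort, rest push out)
#5 |R1  (J2: last free bond brings flow in)

2  (C1, C2 all integral)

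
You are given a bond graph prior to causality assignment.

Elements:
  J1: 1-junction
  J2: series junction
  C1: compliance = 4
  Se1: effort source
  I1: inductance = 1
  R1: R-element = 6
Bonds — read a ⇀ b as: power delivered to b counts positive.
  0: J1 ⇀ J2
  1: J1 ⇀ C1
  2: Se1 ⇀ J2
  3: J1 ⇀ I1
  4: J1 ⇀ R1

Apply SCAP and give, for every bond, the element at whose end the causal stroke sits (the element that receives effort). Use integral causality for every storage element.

b0 stroke→J1
b1 stroke→J1
b2 stroke→J2
b3 stroke→I1
b4 stroke→J1

#2 stroke→J2  (source Se1 imposes e)
#0 stroke→J1  (only one flow-in slot at J2)
#1 stroke→J1  (C1: C, integral causality)
#3 stroke→I1  (I1 outputs flow p/I1)
#4 stroke→J1  (1-jn J1 has f-setter on 3)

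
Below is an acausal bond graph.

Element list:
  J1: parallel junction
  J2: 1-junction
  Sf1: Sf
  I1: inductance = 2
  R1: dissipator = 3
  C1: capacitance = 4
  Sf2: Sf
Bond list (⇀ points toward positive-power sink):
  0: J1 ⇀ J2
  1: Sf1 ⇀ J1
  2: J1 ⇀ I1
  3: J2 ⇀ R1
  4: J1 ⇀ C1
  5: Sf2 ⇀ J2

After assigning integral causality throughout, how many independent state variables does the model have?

#1 stroke→Sf1  (Sf1 (Sf) sets flow on bond)
#5 stroke→Sf2  (Sf2: flow source, stroke at near end)
#0 stroke→J2  (J2 flow already set via bond 5)
#3 stroke→J2  (J2: bond 5 brought flow, rest push out)
#2 stroke→I1  (I1 outputs flow p/I1)
#4 stroke→J1  (J1 needs exactly one e-in)

2  (C1, I1 all integral)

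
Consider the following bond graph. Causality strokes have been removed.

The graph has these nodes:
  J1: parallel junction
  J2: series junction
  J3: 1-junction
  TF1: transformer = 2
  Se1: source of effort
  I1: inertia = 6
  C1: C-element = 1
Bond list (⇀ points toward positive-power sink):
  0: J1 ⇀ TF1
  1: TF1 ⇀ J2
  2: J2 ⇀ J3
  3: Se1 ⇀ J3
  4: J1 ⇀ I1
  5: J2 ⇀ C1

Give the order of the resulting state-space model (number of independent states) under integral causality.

2  (C1, I1 all integral)

bond 3 →J3  (Se1 fixes effort; stroke away)
bond 2 →J2  (J3: last free bond brings flow in)
bond 4 →I1  (prefer integral on I1)
bond 0 →J1  (J1: last free bond brings effort in)
bond 1 →TF1  (through TF1, causality passes straight; one stroke at TF1)
bond 5 →J2  (J2 flow already set via bond 1)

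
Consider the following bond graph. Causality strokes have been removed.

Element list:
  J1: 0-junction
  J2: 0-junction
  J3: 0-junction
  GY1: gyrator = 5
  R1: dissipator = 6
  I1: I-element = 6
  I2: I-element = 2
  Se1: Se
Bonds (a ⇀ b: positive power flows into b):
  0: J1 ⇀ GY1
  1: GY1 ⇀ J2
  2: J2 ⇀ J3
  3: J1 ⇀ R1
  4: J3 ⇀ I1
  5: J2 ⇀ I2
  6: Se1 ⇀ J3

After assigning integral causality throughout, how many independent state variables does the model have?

2  (I1, I2 all integral)

bond 6 stroke at J3  (Se1 (Se) sets effort on bond)
bond 2 stroke at J2  (common-e at J3 fixed by 6)
bond 4 stroke at I1  (0-jn J3 has e-setter on 6)
bond 1 stroke at GY1  (J2: bond 2 brought effort, rest push out)
bond 5 stroke at I2  (J2: bond 2 brought effort, rest push out)
bond 0 stroke at GY1  (through GY1, causality inverts; strokes same side of GY1)
bond 3 stroke at J1  (J1: last free bond brings effort in)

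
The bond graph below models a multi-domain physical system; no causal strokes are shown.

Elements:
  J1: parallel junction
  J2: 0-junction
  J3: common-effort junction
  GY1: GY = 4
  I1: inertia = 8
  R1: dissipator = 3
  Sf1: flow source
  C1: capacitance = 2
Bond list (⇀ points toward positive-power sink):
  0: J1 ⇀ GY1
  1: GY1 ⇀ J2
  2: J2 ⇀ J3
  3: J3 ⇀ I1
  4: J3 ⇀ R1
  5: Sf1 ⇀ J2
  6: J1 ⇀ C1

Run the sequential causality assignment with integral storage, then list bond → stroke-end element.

b5 stroke at Sf1  (Sf1 (Sf) sets flow on bond)
b3 stroke at I1  (prefer integral on I1)
b6 stroke at J1  (C1 outputs effort q/C1)
b0 stroke at GY1  (J1: bond 6 brought effort, rest push out)
b1 stroke at GY1  (GY1 both-in/both-out from 0)
b2 stroke at J2  (J2 needs exactly one e-in)
b4 stroke at J3  (J3 needs exactly one e-in)

b0 |GY1
b1 |GY1
b2 |J2
b3 |I1
b4 |J3
b5 |Sf1
b6 |J1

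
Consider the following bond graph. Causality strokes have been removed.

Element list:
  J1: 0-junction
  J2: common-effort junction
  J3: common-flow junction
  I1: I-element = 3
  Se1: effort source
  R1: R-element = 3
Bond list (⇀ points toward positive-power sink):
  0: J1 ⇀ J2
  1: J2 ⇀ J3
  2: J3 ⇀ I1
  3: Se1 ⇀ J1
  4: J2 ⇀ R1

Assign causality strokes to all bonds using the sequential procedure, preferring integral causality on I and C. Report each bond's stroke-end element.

b0 stroke→J2
b1 stroke→J3
b2 stroke→I1
b3 stroke→J1
b4 stroke→R1

β3 stroke at J1  (Se1: effort source, stroke at far end)
β0 stroke at J2  (J1: bond 3 brought effort, rest push out)
β1 stroke at J3  (common-e at J2 fixed by 0)
β4 stroke at R1  (J2: bond 0 brought effort, rest push out)
β2 stroke at I1  (J3: last free bond brings flow in)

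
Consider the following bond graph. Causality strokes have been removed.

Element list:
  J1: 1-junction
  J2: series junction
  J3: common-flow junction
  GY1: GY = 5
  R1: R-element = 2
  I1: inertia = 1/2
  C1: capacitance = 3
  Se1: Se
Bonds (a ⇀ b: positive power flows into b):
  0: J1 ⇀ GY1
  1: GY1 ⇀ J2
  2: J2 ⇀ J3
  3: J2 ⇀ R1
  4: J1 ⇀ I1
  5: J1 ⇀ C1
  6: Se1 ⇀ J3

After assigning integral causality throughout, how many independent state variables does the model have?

2  (C1, I1 all integral)

β6 →J3  (Se1: effort source, stroke at far end)
β2 →J2  (J3 needs exactly one f-in)
β4 →I1  (prefer integral on I1)
β0 →J1  (J1 flow already set via bond 4)
β5 →J1  (1-jn J1 has f-setter on 4)
β1 →J2  (GY1: gyrator matches bond 0)
β3 →R1  (J2 needs exactly one f-in)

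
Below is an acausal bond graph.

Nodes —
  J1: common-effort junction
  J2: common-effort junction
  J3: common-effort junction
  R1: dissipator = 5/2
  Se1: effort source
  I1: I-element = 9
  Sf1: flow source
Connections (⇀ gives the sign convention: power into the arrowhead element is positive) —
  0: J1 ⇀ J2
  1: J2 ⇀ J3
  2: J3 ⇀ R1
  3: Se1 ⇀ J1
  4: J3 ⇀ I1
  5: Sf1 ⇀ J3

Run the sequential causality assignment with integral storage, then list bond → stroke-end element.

#0 stroke→J2
#1 stroke→J3
#2 stroke→R1
#3 stroke→J1
#4 stroke→I1
#5 stroke→Sf1

bond 3 stroke→J1  (Se1 (Se) sets effort on bond)
bond 5 stroke→Sf1  (Sf1 (Sf) sets flow on bond)
bond 0 stroke→J2  (common-e at J1 fixed by 3)
bond 1 stroke→J3  (0-jn J2 has e-setter on 0)
bond 2 stroke→R1  (J3: bond 1 brought effort, rest push out)
bond 4 stroke→I1  (J3: bond 1 brought effort, rest push out)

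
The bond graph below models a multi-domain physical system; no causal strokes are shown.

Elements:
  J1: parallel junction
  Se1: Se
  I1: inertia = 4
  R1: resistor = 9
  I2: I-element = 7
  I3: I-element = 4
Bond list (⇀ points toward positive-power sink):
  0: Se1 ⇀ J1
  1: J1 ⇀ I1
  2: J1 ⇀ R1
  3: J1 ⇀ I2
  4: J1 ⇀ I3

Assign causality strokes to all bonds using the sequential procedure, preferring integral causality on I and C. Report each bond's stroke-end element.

#0 |J1  (source Se1 imposes e)
#1 |I1  (J1 effort already set via bond 0)
#2 |R1  (common-e at J1 fixed by 0)
#3 |I2  (J1 effort already set via bond 0)
#4 |I3  (J1 effort already set via bond 0)

β0 →J1
β1 →I1
β2 →R1
β3 →I2
β4 →I3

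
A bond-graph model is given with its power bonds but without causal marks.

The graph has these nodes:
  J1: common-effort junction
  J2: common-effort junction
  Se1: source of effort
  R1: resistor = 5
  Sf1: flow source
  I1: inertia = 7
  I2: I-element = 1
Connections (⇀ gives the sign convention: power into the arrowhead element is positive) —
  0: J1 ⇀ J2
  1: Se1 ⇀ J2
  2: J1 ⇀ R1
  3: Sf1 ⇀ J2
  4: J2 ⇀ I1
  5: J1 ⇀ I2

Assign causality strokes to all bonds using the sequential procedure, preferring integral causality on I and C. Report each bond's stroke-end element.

b1 stroke→J2  (Se1: effort source, stroke at far end)
b3 stroke→Sf1  (source Sf1 imposes f)
b0 stroke→J1  (J2: bond 1 brought effort, rest push out)
b4 stroke→I1  (common-e at J2 fixed by 1)
b2 stroke→R1  (common-e at J1 fixed by 0)
b5 stroke→I2  (0-jn J1 has e-setter on 0)

b0 |J1
b1 |J2
b2 |R1
b3 |Sf1
b4 |I1
b5 |I2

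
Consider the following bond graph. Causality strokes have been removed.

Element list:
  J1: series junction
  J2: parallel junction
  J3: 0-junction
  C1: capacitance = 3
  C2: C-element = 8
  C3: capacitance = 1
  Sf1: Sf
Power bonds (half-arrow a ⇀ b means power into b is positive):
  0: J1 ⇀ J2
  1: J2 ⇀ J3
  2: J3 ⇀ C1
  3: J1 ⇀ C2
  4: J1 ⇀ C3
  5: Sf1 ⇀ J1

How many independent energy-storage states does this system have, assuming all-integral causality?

3  (C1, C2, C3 all integral)

β5 |Sf1  (source Sf1 imposes f)
β0 |J1  (common-f at J1 fixed by 5)
β3 |J1  (J1: bond 5 brought flow, rest push out)
β4 |J1  (1-jn J1 has f-setter on 5)
β1 |J2  (only one effort-in slot at J2)
β2 |J3  (J3 needs exactly one e-in)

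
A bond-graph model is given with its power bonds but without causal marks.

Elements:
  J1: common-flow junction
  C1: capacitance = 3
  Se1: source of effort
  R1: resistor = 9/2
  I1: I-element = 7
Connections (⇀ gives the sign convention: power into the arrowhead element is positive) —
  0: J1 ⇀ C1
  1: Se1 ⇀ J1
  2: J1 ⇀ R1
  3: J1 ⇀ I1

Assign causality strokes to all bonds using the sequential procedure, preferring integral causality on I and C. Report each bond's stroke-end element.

b0 |J1
b1 |J1
b2 |J1
b3 |I1

β1 →J1  (Se1 (Se) sets effort on bond)
β0 →J1  (C1: C, integral causality)
β3 →I1  (I1: I, integral causality)
β2 →J1  (1-jn J1 has f-setter on 3)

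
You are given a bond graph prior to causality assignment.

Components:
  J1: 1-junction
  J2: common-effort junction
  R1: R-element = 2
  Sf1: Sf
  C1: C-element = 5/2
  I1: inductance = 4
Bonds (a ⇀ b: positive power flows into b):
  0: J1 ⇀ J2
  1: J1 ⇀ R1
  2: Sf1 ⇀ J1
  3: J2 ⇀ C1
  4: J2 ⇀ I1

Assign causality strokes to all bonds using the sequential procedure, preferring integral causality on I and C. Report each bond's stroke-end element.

b2 →Sf1  (source Sf1 imposes f)
b0 →J1  (1-jn J1 has f-setter on 2)
b1 →J1  (common-f at J1 fixed by 2)
b3 →J2  (C1: C, integral causality)
b4 →I1  (J2: bond 3 brought effort, rest push out)

β0 →J1
β1 →J1
β2 →Sf1
β3 →J2
β4 →I1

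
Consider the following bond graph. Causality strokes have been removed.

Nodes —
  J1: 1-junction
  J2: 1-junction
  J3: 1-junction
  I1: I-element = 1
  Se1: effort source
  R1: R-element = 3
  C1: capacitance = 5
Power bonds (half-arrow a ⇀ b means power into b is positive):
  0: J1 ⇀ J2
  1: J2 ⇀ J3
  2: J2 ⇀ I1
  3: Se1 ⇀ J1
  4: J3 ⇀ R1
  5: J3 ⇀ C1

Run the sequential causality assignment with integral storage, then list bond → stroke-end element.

#0 stroke at J2
#1 stroke at J2
#2 stroke at I1
#3 stroke at J1
#4 stroke at J3
#5 stroke at J3

bond 3 stroke→J1  (source Se1 imposes e)
bond 0 stroke→J2  (closing 1-jn rule on J1)
bond 2 stroke→I1  (I1: I, integral causality)
bond 1 stroke→J2  (common-f at J2 fixed by 2)
bond 4 stroke→J3  (J3 flow already set via bond 1)
bond 5 stroke→J3  (J3 flow already set via bond 1)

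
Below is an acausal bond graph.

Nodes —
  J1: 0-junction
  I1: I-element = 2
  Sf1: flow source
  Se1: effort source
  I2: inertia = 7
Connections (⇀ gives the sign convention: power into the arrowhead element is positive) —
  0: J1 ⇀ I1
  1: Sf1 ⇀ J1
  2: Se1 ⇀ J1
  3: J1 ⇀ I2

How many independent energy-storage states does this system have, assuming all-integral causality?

b1 →Sf1  (source Sf1 imposes f)
b2 →J1  (Se1 (Se) sets effort on bond)
b0 →I1  (common-e at J1 fixed by 2)
b3 →I2  (J1 effort already set via bond 2)

2  (I1, I2 all integral)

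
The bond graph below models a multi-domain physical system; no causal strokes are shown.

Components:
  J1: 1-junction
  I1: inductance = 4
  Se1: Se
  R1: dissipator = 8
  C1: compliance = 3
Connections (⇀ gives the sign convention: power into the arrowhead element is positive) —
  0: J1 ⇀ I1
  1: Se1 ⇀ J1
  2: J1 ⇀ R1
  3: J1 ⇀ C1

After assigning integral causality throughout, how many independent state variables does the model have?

2  (C1, I1 all integral)

b1 stroke→J1  (Se1 fixes effort; stroke away)
b0 stroke→I1  (prefer integral on I1)
b2 stroke→J1  (J1 flow already set via bond 0)
b3 stroke→J1  (J1 flow already set via bond 0)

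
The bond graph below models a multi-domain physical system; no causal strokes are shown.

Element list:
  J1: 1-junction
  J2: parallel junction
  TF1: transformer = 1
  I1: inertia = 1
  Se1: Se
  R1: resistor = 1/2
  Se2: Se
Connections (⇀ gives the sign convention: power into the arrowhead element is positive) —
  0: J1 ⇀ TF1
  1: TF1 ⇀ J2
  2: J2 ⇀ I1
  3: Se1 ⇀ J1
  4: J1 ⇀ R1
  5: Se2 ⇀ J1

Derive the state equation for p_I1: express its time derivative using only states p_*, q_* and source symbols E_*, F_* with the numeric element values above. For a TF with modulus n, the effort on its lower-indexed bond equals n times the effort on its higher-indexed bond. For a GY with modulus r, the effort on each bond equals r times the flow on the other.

dp_I1/dt = E_Se1 + E_Se2 - p_I1/2

b3 |J1  (Se1: effort source, stroke at far end)
b5 |J1  (source Se2 imposes e)
b2 |I1  (I1: I, integral causality)
b1 |J2  (J2 needs exactly one e-in)
b0 |TF1  (TF1: transformer flips bond 1)
b4 |J1  (J1: bond 0 brought flow, rest push out)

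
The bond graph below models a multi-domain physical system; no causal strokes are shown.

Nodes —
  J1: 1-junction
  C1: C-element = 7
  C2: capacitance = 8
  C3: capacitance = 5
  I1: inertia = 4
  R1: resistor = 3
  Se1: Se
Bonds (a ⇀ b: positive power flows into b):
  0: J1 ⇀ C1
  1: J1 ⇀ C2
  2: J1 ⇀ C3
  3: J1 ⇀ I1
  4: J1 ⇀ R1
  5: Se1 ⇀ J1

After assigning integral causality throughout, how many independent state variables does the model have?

β5 |J1  (Se1 (Se) sets effort on bond)
β0 |J1  (C1: C, integral causality)
β1 |J1  (prefer integral on C2)
β2 |J1  (C3 outputs effort q/C3)
β3 |I1  (I1 integral (f out))
β4 |J1  (J1 flow already set via bond 3)

4  (C1, C2, C3, I1 all integral)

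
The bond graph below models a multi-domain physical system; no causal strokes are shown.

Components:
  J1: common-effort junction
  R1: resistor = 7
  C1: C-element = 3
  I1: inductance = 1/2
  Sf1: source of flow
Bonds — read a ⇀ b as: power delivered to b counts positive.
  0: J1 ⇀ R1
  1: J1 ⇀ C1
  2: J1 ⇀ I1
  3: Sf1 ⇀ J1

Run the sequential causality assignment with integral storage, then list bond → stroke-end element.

#0 |R1
#1 |J1
#2 |I1
#3 |Sf1

β3 stroke at Sf1  (Sf1 (Sf) sets flow on bond)
β1 stroke at J1  (C1 integral (e out))
β0 stroke at R1  (common-e at J1 fixed by 1)
β2 stroke at I1  (J1: bond 1 brought effort, rest push out)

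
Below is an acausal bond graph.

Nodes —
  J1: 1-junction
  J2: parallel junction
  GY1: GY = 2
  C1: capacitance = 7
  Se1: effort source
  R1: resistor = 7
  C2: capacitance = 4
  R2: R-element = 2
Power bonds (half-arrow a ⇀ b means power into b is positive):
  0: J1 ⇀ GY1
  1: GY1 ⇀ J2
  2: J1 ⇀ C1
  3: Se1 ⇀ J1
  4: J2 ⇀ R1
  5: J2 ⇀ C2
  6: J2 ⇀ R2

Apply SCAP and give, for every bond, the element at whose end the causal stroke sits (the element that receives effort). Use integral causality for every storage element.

#3 stroke at J1  (source Se1 imposes e)
#2 stroke at J1  (prefer integral on C1)
#0 stroke at GY1  (J1: last free bond brings flow in)
#1 stroke at GY1  (through GY1, causality inverts; strokes same side of GY1)
#5 stroke at J2  (C2: C, integral causality)
#4 stroke at R1  (0-jn J2 has e-setter on 5)
#6 stroke at R2  (0-jn J2 has e-setter on 5)

b0 |GY1
b1 |GY1
b2 |J1
b3 |J1
b4 |R1
b5 |J2
b6 |R2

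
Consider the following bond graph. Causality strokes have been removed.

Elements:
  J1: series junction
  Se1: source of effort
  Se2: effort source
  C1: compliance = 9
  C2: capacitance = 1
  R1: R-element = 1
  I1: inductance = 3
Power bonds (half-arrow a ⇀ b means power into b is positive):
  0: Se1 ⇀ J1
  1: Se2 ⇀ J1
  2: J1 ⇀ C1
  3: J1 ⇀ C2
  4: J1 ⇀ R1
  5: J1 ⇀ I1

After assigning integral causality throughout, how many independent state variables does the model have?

β0 |J1  (source Se1 imposes e)
β1 |J1  (source Se2 imposes e)
β2 |J1  (C1 integral (e out))
β3 |J1  (prefer integral on C2)
β5 |I1  (I1 outputs flow p/I1)
β4 |J1  (J1 flow already set via bond 5)

3  (C1, C2, I1 all integral)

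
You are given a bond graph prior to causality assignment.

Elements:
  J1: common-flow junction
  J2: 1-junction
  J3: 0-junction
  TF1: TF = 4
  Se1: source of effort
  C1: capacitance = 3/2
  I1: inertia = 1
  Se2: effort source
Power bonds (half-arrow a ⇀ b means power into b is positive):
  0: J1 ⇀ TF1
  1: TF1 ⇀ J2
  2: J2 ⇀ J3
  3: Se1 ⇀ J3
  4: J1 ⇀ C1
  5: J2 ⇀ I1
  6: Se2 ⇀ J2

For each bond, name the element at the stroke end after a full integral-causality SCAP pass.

b3 stroke→J3  (source Se1 imposes e)
b6 stroke→J2  (Se2 fixes effort; stroke away)
b2 stroke→J2  (0-jn J3 has e-setter on 3)
b4 stroke→J1  (C1: C, integral causality)
b0 stroke→TF1  (closing 1-jn rule on J1)
b1 stroke→J2  (TF1: transformer flips bond 0)
b5 stroke→I1  (closing 1-jn rule on J2)

#0 →TF1
#1 →J2
#2 →J2
#3 →J3
#4 →J1
#5 →I1
#6 →J2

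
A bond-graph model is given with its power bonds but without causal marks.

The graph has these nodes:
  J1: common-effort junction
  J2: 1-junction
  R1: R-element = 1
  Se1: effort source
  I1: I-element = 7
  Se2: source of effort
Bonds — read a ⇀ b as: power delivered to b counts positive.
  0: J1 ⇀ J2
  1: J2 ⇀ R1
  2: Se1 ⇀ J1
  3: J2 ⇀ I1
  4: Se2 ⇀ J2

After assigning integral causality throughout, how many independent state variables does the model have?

#2 →J1  (source Se1 imposes e)
#4 →J2  (Se2 fixes effort; stroke away)
#0 →J2  (J1 effort already set via bond 2)
#3 →I1  (I1 outputs flow p/I1)
#1 →J2  (common-f at J2 fixed by 3)

1  (I1 all integral)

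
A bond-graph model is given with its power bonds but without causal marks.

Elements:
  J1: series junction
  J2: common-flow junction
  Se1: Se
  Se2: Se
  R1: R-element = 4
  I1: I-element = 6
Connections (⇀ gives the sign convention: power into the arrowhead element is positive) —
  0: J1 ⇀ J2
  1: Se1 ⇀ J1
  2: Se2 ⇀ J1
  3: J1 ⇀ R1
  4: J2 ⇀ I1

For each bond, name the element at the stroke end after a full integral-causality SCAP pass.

#1 stroke→J1  (Se1: effort source, stroke at far end)
#2 stroke→J1  (source Se2 imposes e)
#4 stroke→I1  (I1 integral (f out))
#0 stroke→J2  (common-f at J2 fixed by 4)
#3 stroke→J1  (J1: bond 0 brought flow, rest push out)

β0 →J2
β1 →J1
β2 →J1
β3 →J1
β4 →I1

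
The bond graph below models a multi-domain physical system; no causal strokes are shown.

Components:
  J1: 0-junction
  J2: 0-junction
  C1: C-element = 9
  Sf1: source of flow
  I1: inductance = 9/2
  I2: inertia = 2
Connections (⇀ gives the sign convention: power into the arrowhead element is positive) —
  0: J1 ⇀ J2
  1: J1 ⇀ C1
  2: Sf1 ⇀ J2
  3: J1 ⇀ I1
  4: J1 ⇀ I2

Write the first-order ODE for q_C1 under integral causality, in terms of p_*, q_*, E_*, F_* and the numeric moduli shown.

β2 →Sf1  (Sf1: flow source, stroke at near end)
β0 →J2  (J2: last free bond brings effort in)
β1 →J1  (C1 outputs effort q/C1)
β3 →I1  (J1 effort already set via bond 1)
β4 →I2  (J1 effort already set via bond 1)

dq_C1/dt = F_Sf1 - 2*p_I1/9 - p_I2/2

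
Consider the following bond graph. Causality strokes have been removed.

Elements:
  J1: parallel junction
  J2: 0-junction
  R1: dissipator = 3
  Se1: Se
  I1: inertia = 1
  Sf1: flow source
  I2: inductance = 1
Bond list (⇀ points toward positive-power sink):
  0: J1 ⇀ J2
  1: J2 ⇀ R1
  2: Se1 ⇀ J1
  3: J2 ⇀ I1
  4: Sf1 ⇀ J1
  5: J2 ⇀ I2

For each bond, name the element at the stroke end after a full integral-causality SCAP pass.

bond 2 stroke at J1  (source Se1 imposes e)
bond 4 stroke at Sf1  (Sf1 fixes flow; stroke at Sf1)
bond 0 stroke at J2  (J1 effort already set via bond 2)
bond 1 stroke at R1  (common-e at J2 fixed by 0)
bond 3 stroke at I1  (J2: bond 0 brought effort, rest push out)
bond 5 stroke at I2  (J2 effort already set via bond 0)

b0 stroke at J2
b1 stroke at R1
b2 stroke at J1
b3 stroke at I1
b4 stroke at Sf1
b5 stroke at I2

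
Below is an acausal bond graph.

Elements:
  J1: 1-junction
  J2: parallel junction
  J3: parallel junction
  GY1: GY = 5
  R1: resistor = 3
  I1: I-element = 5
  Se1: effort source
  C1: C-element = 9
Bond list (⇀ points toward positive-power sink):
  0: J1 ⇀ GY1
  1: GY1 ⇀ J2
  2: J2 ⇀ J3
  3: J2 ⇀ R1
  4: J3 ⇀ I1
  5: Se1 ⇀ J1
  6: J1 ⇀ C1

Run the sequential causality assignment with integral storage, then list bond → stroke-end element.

bond 0 stroke at GY1
bond 1 stroke at GY1
bond 2 stroke at J3
bond 3 stroke at J2
bond 4 stroke at I1
bond 5 stroke at J1
bond 6 stroke at J1

b5 stroke→J1  (source Se1 imposes e)
b4 stroke→I1  (I1 integral (f out))
b2 stroke→J3  (J3: last free bond brings effort in)
b6 stroke→J1  (C1 integral (e out))
b0 stroke→GY1  (J1: last free bond brings flow in)
b1 stroke→GY1  (GY1 both-in/both-out from 0)
b3 stroke→J2  (J2 needs exactly one e-in)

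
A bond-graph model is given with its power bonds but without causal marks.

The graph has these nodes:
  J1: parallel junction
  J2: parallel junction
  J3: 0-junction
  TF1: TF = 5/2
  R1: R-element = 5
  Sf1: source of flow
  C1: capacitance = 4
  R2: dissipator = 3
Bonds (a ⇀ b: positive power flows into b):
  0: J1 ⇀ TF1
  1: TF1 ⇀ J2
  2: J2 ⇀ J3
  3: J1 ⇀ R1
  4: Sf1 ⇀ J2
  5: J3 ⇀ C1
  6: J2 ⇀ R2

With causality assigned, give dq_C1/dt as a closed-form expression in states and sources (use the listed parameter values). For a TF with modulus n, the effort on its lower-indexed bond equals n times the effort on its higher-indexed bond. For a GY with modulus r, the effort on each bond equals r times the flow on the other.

dq_C1/dt = F_Sf1 - 19*q_C1/48

bond 4 |Sf1  (Sf1 (Sf) sets flow on bond)
bond 5 |J3  (C1: C, integral causality)
bond 2 |J2  (J3 effort already set via bond 5)
bond 1 |TF1  (J2: bond 2 brought effort, rest push out)
bond 6 |R2  (J2 effort already set via bond 2)
bond 0 |J1  (TF1: transformer flips bond 1)
bond 3 |R1  (J1: bond 0 brought effort, rest push out)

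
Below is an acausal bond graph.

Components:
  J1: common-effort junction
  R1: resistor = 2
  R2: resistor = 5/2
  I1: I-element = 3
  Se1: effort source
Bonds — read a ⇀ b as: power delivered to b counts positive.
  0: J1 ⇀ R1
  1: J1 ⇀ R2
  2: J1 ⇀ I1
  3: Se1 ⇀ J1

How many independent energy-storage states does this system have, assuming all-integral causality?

b3 stroke→J1  (Se1: effort source, stroke at far end)
b0 stroke→R1  (J1 effort already set via bond 3)
b1 stroke→R2  (common-e at J1 fixed by 3)
b2 stroke→I1  (J1 effort already set via bond 3)

1  (I1 all integral)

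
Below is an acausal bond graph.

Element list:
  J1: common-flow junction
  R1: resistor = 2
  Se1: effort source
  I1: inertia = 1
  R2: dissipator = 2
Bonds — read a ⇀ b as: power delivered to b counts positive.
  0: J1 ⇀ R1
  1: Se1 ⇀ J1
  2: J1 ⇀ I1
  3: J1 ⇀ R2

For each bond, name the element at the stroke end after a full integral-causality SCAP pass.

β1 stroke at J1  (source Se1 imposes e)
β2 stroke at I1  (I1 outputs flow p/I1)
β0 stroke at J1  (1-jn J1 has f-setter on 2)
β3 stroke at J1  (J1 flow already set via bond 2)

b0 →J1
b1 →J1
b2 →I1
b3 →J1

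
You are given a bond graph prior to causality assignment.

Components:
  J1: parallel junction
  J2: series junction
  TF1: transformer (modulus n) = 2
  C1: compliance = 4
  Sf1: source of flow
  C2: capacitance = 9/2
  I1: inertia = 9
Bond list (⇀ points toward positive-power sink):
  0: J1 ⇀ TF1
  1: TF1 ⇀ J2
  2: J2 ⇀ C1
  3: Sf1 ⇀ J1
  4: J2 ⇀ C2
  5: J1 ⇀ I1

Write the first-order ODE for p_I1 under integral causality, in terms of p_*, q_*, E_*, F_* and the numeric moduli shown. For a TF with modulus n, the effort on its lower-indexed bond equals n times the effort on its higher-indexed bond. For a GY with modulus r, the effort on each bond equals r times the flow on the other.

b3 stroke→Sf1  (source Sf1 imposes f)
b2 stroke→J2  (C1 outputs effort q/C1)
b4 stroke→J2  (C2 integral (e out))
b1 stroke→TF1  (J2: last free bond brings flow in)
b0 stroke→J1  (TF1: transformer flips bond 1)
b5 stroke→I1  (J1: bond 0 brought effort, rest push out)

dp_I1/dt = q_C1/2 + 4*q_C2/9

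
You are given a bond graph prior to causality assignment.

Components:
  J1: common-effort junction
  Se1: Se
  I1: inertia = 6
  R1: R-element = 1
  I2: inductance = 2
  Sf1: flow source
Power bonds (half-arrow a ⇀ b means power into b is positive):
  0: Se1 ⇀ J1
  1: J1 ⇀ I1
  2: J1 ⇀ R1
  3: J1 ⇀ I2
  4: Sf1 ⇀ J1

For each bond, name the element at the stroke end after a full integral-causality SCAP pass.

#0 stroke→J1
#1 stroke→I1
#2 stroke→R1
#3 stroke→I2
#4 stroke→Sf1

b0 stroke at J1  (Se1 (Se) sets effort on bond)
b4 stroke at Sf1  (Sf1 fixes flow; stroke at Sf1)
b1 stroke at I1  (0-jn J1 has e-setter on 0)
b2 stroke at R1  (0-jn J1 has e-setter on 0)
b3 stroke at I2  (common-e at J1 fixed by 0)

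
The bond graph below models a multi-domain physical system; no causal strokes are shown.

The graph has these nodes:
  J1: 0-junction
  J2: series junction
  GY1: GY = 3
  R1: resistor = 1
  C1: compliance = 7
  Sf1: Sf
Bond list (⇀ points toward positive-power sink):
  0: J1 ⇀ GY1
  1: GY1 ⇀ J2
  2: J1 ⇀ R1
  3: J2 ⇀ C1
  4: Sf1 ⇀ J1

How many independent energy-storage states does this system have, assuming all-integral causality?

b4 stroke→Sf1  (source Sf1 imposes f)
b3 stroke→J2  (C1 outputs effort q/C1)
b1 stroke→GY1  (J2 needs exactly one f-in)
b0 stroke→GY1  (GY GY1: same side as bond 1)
b2 stroke→J1  (J1 needs exactly one e-in)

1  (C1 all integral)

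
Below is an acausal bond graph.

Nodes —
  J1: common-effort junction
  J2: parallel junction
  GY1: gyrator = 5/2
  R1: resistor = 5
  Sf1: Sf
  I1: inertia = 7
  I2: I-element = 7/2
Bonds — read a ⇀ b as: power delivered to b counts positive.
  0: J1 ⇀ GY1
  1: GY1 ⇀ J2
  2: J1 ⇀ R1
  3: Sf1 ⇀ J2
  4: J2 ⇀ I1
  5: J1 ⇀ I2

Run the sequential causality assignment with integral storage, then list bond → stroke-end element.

#0 stroke→J1
#1 stroke→J2
#2 stroke→R1
#3 stroke→Sf1
#4 stroke→I1
#5 stroke→I2

β3 |Sf1  (Sf1: flow source, stroke at near end)
β4 |I1  (I1 integral (f out))
β1 |J2  (closing 0-jn rule on J2)
β0 |J1  (GY1 both-in/both-out from 1)
β2 |R1  (0-jn J1 has e-setter on 0)
β5 |I2  (J1: bond 0 brought effort, rest push out)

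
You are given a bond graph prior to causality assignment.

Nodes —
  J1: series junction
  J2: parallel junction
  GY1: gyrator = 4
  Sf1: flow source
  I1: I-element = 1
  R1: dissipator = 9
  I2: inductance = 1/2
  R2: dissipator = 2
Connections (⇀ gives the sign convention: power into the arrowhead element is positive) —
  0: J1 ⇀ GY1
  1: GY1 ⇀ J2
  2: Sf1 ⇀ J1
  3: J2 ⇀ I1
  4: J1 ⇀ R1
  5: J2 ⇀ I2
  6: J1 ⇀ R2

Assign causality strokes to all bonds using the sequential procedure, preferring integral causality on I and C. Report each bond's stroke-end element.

b0 |J1
b1 |J2
b2 |Sf1
b3 |I1
b4 |J1
b5 |I2
b6 |J1

β2 stroke→Sf1  (source Sf1 imposes f)
β0 stroke→J1  (J1 flow already set via bond 2)
β4 stroke→J1  (J1 flow already set via bond 2)
β6 stroke→J1  (J1: bond 2 brought flow, rest push out)
β1 stroke→J2  (GY GY1: same side as bond 0)
β3 stroke→I1  (J2: bond 1 brought effort, rest push out)
β5 stroke→I2  (J2 effort already set via bond 1)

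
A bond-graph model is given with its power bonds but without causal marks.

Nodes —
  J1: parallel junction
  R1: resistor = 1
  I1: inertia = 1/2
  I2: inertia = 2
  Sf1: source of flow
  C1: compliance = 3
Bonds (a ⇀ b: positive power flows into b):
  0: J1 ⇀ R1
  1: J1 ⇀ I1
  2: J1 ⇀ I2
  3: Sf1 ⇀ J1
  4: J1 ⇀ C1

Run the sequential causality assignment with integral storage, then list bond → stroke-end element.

bond 0 stroke→R1
bond 1 stroke→I1
bond 2 stroke→I2
bond 3 stroke→Sf1
bond 4 stroke→J1

b3 stroke→Sf1  (source Sf1 imposes f)
b1 stroke→I1  (I1 integral (f out))
b2 stroke→I2  (I2: I, integral causality)
b4 stroke→J1  (C1 integral (e out))
b0 stroke→R1  (0-jn J1 has e-setter on 4)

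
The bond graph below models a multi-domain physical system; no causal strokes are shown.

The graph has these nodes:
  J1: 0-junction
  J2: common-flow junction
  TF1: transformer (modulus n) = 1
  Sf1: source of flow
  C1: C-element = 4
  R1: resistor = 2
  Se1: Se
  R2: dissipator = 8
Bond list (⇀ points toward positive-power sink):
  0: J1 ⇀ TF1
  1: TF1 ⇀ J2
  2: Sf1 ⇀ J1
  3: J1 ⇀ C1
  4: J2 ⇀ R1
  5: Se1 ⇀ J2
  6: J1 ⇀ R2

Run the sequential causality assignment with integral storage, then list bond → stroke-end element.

β2 stroke→Sf1  (Sf1: flow source, stroke at near end)
β5 stroke→J2  (Se1: effort source, stroke at far end)
β3 stroke→J1  (C1 outputs effort q/C1)
β0 stroke→TF1  (0-jn J1 has e-setter on 3)
β6 stroke→R2  (J1 effort already set via bond 3)
β1 stroke→J2  (through TF1, causality passes straight; one stroke at TF1)
β4 stroke→R1  (J2 needs exactly one f-in)

β0 →TF1
β1 →J2
β2 →Sf1
β3 →J1
β4 →R1
β5 →J2
β6 →R2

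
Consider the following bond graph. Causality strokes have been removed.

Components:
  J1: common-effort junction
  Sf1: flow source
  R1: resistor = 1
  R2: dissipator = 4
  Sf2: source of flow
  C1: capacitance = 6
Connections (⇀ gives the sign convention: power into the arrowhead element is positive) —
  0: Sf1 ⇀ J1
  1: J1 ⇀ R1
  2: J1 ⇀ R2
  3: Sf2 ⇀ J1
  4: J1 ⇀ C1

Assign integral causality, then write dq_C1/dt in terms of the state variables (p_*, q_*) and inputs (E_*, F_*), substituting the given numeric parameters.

dq_C1/dt = F_Sf1 + F_Sf2 - 5*q_C1/24

bond 0 |Sf1  (source Sf1 imposes f)
bond 3 |Sf2  (Sf2 fixes flow; stroke at Sf2)
bond 4 |J1  (prefer integral on C1)
bond 1 |R1  (0-jn J1 has e-setter on 4)
bond 2 |R2  (J1 effort already set via bond 4)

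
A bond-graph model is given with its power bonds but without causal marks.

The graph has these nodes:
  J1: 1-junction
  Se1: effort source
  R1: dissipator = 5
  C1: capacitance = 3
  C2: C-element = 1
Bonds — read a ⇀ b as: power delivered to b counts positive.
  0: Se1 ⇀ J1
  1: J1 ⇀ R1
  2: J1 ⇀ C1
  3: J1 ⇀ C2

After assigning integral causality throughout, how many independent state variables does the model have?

2  (C1, C2 all integral)

b0 →J1  (Se1: effort source, stroke at far end)
b2 →J1  (prefer integral on C1)
b3 →J1  (C2: C, integral causality)
b1 →R1  (closing 1-jn rule on J1)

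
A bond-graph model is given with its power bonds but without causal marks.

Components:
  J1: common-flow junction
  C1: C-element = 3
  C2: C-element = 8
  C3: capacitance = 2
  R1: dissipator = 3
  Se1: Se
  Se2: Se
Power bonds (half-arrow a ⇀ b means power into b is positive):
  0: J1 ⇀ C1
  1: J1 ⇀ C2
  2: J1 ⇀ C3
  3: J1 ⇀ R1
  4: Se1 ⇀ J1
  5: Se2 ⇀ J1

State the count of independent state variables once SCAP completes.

b4 →J1  (source Se1 imposes e)
b5 →J1  (source Se2 imposes e)
b0 →J1  (C1: C, integral causality)
b1 →J1  (C2: C, integral causality)
b2 →J1  (prefer integral on C3)
b3 →R1  (J1: last free bond brings flow in)

3  (C1, C2, C3 all integral)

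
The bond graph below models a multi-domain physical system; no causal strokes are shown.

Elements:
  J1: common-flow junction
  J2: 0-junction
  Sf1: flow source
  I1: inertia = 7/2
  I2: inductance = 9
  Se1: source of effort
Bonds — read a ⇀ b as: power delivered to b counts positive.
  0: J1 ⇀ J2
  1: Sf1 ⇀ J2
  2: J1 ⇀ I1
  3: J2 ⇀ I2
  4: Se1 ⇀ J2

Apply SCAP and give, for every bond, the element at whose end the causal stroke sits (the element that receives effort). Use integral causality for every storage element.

bond 1 stroke→Sf1  (Sf1 fixes flow; stroke at Sf1)
bond 4 stroke→J2  (Se1 (Se) sets effort on bond)
bond 0 stroke→J1  (0-jn J2 has e-setter on 4)
bond 3 stroke→I2  (J2: bond 4 brought effort, rest push out)
bond 2 stroke→I1  (only one flow-in slot at J1)

bond 0 stroke at J1
bond 1 stroke at Sf1
bond 2 stroke at I1
bond 3 stroke at I2
bond 4 stroke at J2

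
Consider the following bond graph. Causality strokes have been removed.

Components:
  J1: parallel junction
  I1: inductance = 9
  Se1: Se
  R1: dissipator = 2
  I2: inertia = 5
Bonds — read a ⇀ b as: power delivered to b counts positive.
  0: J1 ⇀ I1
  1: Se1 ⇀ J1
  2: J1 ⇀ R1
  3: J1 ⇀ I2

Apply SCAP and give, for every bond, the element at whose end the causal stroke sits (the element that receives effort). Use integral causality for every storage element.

#0 stroke at I1
#1 stroke at J1
#2 stroke at R1
#3 stroke at I2

β1 stroke at J1  (source Se1 imposes e)
β0 stroke at I1  (0-jn J1 has e-setter on 1)
β2 stroke at R1  (J1 effort already set via bond 1)
β3 stroke at I2  (0-jn J1 has e-setter on 1)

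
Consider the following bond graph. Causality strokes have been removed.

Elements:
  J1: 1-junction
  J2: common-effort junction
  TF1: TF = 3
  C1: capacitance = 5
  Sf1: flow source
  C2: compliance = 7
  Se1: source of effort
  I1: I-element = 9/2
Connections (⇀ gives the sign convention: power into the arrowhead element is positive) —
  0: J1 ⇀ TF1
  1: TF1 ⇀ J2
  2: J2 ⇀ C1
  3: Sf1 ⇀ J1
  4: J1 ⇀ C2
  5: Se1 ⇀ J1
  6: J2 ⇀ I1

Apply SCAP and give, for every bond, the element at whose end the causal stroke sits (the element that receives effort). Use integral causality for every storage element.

b0 stroke at J1
b1 stroke at TF1
b2 stroke at J2
b3 stroke at Sf1
b4 stroke at J1
b5 stroke at J1
b6 stroke at I1

#3 stroke at Sf1  (Sf1 (Sf) sets flow on bond)
#5 stroke at J1  (Se1 fixes effort; stroke away)
#0 stroke at J1  (J1 flow already set via bond 3)
#4 stroke at J1  (J1: bond 3 brought flow, rest push out)
#1 stroke at TF1  (TF1: transformer flips bond 0)
#2 stroke at J2  (prefer integral on C1)
#6 stroke at I1  (J2: bond 2 brought effort, rest push out)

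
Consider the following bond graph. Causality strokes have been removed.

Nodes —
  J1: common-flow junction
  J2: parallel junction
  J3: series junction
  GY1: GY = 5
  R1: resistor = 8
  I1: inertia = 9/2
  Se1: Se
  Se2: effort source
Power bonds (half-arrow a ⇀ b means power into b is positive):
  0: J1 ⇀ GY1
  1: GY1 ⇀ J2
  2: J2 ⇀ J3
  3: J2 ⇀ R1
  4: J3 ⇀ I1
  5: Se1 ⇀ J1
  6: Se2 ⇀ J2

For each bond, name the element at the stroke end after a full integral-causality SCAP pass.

b0 →GY1
b1 →GY1
b2 →J3
b3 →R1
b4 →I1
b5 →J1
b6 →J2

#5 stroke at J1  (Se1 (Se) sets effort on bond)
#6 stroke at J2  (Se2 (Se) sets effort on bond)
#0 stroke at GY1  (closing 1-jn rule on J1)
#1 stroke at GY1  (J2: bond 6 brought effort, rest push out)
#2 stroke at J3  (common-e at J2 fixed by 6)
#3 stroke at R1  (J2 effort already set via bond 6)
#4 stroke at I1  (J3: last free bond brings flow in)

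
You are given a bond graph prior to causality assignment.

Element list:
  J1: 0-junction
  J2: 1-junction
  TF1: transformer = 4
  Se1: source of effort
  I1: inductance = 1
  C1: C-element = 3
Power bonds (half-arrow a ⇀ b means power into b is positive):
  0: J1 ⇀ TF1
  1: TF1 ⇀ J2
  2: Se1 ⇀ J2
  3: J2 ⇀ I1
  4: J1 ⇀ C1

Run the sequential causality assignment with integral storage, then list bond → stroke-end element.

b0 stroke→TF1
b1 stroke→J2
b2 stroke→J2
b3 stroke→I1
b4 stroke→J1

bond 2 stroke→J2  (Se1: effort source, stroke at far end)
bond 3 stroke→I1  (I1 outputs flow p/I1)
bond 1 stroke→J2  (common-f at J2 fixed by 3)
bond 0 stroke→TF1  (TF TF1: opposite of bond 1)
bond 4 stroke→J1  (J1 needs exactly one e-in)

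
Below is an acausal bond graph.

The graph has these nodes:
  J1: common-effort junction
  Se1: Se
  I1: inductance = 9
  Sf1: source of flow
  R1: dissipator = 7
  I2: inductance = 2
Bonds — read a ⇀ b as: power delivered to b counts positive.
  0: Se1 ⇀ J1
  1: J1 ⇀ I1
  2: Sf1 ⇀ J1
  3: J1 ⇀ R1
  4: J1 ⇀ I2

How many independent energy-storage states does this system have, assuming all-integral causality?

bond 0 stroke→J1  (Se1: effort source, stroke at far end)
bond 2 stroke→Sf1  (source Sf1 imposes f)
bond 1 stroke→I1  (J1 effort already set via bond 0)
bond 3 stroke→R1  (common-e at J1 fixed by 0)
bond 4 stroke→I2  (0-jn J1 has e-setter on 0)

2  (I1, I2 all integral)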